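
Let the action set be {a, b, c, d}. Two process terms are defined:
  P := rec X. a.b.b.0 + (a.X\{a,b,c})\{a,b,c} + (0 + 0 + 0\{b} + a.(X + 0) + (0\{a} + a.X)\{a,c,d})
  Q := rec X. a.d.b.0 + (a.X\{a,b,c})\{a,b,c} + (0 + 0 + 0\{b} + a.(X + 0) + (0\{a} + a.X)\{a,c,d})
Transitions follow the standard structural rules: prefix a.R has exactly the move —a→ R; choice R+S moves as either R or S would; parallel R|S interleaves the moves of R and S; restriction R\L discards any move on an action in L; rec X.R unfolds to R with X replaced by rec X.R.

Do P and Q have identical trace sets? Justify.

Reachable graph of P (5 states):
  p0 = rec X. a.b.b.0 + (a.X\{a,b,c})\{a,b,c} + (0 + 0 + 0\{b} + a.(X + 0) + (0\{a} + a.X)\{a,c,d}) :: -a-> p1, -a-> p2
  p1 = (rec X. a.b.b.0 + (a.X\{a,b,c})\{a,b,c} + (0 + 0 + 0\{b} + a.(X + 0) + (0\{a} + a.X)\{a,c,d})) + 0 :: -a-> p1, -a-> p2
  p2 = b.b.0 :: -b-> p3
  p3 = b.0 :: -b-> p4
  p4 = 0 :: ∅
Reachable graph of Q (5 states):
  q0 = rec X. a.d.b.0 + (a.X\{a,b,c})\{a,b,c} + (0 + 0 + 0\{b} + a.(X + 0) + (0\{a} + a.X)\{a,c,d}) :: -a-> q1, -a-> q2
  q1 = (rec X. a.d.b.0 + (a.X\{a,b,c})\{a,b,c} + (0 + 0 + 0\{b} + a.(X + 0) + (0\{a} + a.X)\{a,c,d})) + 0 :: -a-> q1, -a-> q2
  q2 = d.b.0 :: -d-> q3
  q3 = b.0 :: -b-> q4
  q4 = 0 :: ∅
Executing ab from P (initial set {p0}):
  step 1 (a): {p1, p2}
  step 2 (b): {p3}
  P completes σ.
Executing ab from Q (initial set {q0}):
  step 1 (a): {q1, q2}
  step 2 (b): no successor for Q

traces(P) ≠ traces(Q) — witness ⟨ab⟩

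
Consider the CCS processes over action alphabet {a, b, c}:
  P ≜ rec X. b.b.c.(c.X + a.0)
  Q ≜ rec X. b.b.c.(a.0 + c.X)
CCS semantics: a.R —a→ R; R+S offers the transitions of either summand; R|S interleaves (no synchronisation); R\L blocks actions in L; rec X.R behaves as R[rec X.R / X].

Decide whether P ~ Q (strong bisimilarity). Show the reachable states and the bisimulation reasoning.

bisimilar

Reachable graph of P (5 states):
  m0 = rec X. b.b.c.(c.X + a.0) → ··b··> m1
  m1 = b.c.(c.(rec X. b.b.c.(c.X + a.0)) + a.0) → ··b··> m2
  m2 = c.(c.(rec X. b.b.c.(c.X + a.0)) + a.0) → ··c··> m3
  m3 = c.(rec X. b.b.c.(c.X + a.0)) + a.0 → ··a··> m4, ··c··> m0
  m4 = 0 → ·
Reachable graph of Q (5 states):
  n0 = rec X. b.b.c.(a.0 + c.X) → ··b··> n1
  n1 = b.c.(a.0 + c.(rec X. b.b.c.(a.0 + c.X))) → ··b··> n2
  n2 = c.(a.0 + c.(rec X. b.b.c.(a.0 + c.X))) → ··c··> n3
  n3 = a.0 + c.(rec X. b.b.c.(a.0 + c.X)) → ··a··> n4, ··c··> n0
  n4 = 0 → ·
Bisimilarity quotient blocks:
  B0 = {m0, n0}
  B1 = {m1, n1}
  B2 = {m2, n2}
  B3 = {m3, n3}
  B4 = {m4, n4}
m0 ∈ B0, n0 ∈ B0 → same block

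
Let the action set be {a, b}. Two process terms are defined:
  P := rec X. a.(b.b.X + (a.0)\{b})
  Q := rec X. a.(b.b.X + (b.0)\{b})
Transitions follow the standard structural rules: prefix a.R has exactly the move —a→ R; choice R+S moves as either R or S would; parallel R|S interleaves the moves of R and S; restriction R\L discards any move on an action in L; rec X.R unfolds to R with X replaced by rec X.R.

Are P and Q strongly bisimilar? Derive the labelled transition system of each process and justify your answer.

Reachable graph of P (4 states):
  u0 = rec X. a.(b.b.X + (a.0)\{b}) | --a--▸ u1
  u1 = b.b.(rec X. a.(b.b.X + (a.0)\{b})) + (a.0)\{b} | --a--▸ u2, --b--▸ u3
  u2 = 0\{b} | deadlocked
  u3 = b.(rec X. a.(b.b.X + (a.0)\{b})) | --b--▸ u0
Reachable graph of Q (3 states):
  v0 = rec X. a.(b.b.X + (b.0)\{b}) | --a--▸ v1
  v1 = b.b.(rec X. a.(b.b.X + (b.0)\{b})) + (b.0)\{b} | --b--▸ v2
  v2 = b.(rec X. a.(b.b.X + (b.0)\{b})) | --b--▸ v0
Bisimilarity quotient blocks:
  B0 = {u0}
  B1 = {u1}
  B2 = {u3}
  B3 = {u2}
  B4 = {v0}
  B5 = {v1}
  B6 = {v2}
u0 ∈ B0, v0 ∈ B4 → different blocks

P ≁ Q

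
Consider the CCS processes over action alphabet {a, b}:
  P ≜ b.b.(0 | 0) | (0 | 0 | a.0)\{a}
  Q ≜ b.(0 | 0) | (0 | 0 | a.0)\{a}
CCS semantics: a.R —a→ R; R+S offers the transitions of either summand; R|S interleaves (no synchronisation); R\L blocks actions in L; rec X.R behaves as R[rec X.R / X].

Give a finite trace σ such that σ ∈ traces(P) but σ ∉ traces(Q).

LTS(P): 3 reachable states
  u0 = b.b.(0 | 0) | (0 | 0 | a.0)\{a} :: -b-> u1
  u1 = b.(0 | 0) | (0 | 0 | a.0)\{a} :: -b-> u2
  u2 = 0 | 0 | (0 | 0 | a.0)\{a} :: (no moves)
LTS(Q): 2 reachable states
  v0 = b.(0 | 0) | (0 | 0 | a.0)\{a} :: -b-> v1
  v1 = 0 | 0 | (0 | 0 | a.0)\{a} :: (no moves)
Trace ⟨bb⟩ through P, begin at {u0}:
  [1] b ⇒ {u1}
  [2] b ⇒ {u2}
  ✓ P
Trace ⟨bb⟩ through Q, begin at {v0}:
  [1] b ⇒ {v1}
  [2] b ⇒ no successor for Q

bb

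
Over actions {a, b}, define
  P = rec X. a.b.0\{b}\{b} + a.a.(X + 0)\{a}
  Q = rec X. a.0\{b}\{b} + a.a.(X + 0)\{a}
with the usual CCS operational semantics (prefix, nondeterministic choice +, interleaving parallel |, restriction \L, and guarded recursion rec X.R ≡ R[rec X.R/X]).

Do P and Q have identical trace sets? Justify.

traces(P) ≠ traces(Q) — witness ⟨ab⟩

P's transition system — 5 states:
  u0 = rec X. a.b.0\{b}\{b} + a.a.(X + 0)\{a} ⊢ -a-> u1, -a-> u2
  u1 = a.((rec X. a.b.0\{b}\{b} + a.a.(X + 0)\{a}) + 0)\{a} ⊢ -a-> u3
  u2 = b.0\{b}\{b} ⊢ -b-> u4
  u3 = ((rec X. a.b.0\{b}\{b} + a.a.(X + 0)\{a}) + 0)\{a} ⊢ (no moves)
  u4 = 0\{b}\{b} ⊢ (no moves)
Q's transition system — 4 states:
  v0 = rec X. a.0\{b}\{b} + a.a.(X + 0)\{a} ⊢ -a-> v1, -a-> v2
  v1 = 0\{b}\{b} ⊢ (no moves)
  v2 = a.((rec X. a.0\{b}\{b} + a.a.(X + 0)\{a}) + 0)\{a} ⊢ -a-> v3
  v3 = ((rec X. a.0\{b}\{b} + a.a.(X + 0)\{a}) + 0)\{a} ⊢ (no moves)
Trace ⟨ab⟩ through P, begin at {u0}:
  after a @ step 1: {u1, u2}
  after b @ step 2: {u4}
  P completes σ.
Trace ⟨ab⟩ through Q, begin at {v0}:
  after a @ step 1: {v1, v2}
  after b @ step 2: no successor for Q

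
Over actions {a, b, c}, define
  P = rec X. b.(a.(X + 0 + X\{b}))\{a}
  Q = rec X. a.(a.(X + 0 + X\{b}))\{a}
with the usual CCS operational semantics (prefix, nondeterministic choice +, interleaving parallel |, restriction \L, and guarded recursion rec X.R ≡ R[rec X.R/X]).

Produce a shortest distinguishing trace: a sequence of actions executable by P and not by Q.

LTS(P): 2 reachable states
  p0 = rec X. b.(a.(X + 0 + X\{b}))\{a} has moves =b=> p1
  p1 = (a.((rec X. b.(a.(X + 0 + X\{b}))\{a}) + 0 + (rec X. b.(a.(X + 0 + X\{b}))\{a})\{b}))\{a} has moves (no moves)
LTS(Q): 2 reachable states
  q0 = rec X. a.(a.(X + 0 + X\{b}))\{a} has moves =a=> q1
  q1 = (a.((rec X. a.(a.(X + 0 + X\{b}))\{a}) + 0 + (rec X. a.(a.(X + 0 + X\{b}))\{a})\{b}))\{a} has moves (no moves)
Trace ⟨b⟩ through P, begin at {p0}:
  [1] b ⇒ {p1}
  — P admits the full trace.
Trace ⟨b⟩ through Q, begin at {q0}:
  [1] b ⇒ ∅ (Q stuck)

b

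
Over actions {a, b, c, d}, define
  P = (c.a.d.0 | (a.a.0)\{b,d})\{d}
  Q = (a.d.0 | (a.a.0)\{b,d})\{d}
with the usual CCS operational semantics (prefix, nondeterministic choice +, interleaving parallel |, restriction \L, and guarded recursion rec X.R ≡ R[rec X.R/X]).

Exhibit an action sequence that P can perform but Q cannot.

c

Reachable graph of P (9 states):
  s0 = (c.a.d.0 | (a.a.0)\{b,d})\{d} has moves ··a··> s1, ··c··> s2
  s1 = (c.a.d.0 | (a.0)\{b,d})\{d} has moves ··a··> s3, ··c··> s4
  s2 = (a.d.0 | (a.a.0)\{b,d})\{d} has moves ··a··> s4, ··a··> s5
  s3 = (c.a.d.0 | 0\{b,d})\{d} has moves ··c··> s6
  s4 = (a.d.0 | (a.0)\{b,d})\{d} has moves ··a··> s6, ··a··> s7
  s5 = (d.0 | (a.a.0)\{b,d})\{d} has moves ··a··> s7
  s6 = (a.d.0 | 0\{b,d})\{d} has moves ··a··> s8
  s7 = (d.0 | (a.0)\{b,d})\{d} has moves ··a··> s8
  s8 = (d.0 | 0\{b,d})\{d} has moves deadlocked
Reachable graph of Q (6 states):
  t0 = (a.d.0 | (a.a.0)\{b,d})\{d} has moves ··a··> t1, ··a··> t2
  t1 = (a.d.0 | (a.0)\{b,d})\{d} has moves ··a··> t3, ··a··> t4
  t2 = (d.0 | (a.a.0)\{b,d})\{d} has moves ··a··> t4
  t3 = (a.d.0 | 0\{b,d})\{d} has moves ··a··> t5
  t4 = (d.0 | (a.0)\{b,d})\{d} has moves ··a··> t5
  t5 = (d.0 | 0\{b,d})\{d} has moves deadlocked
Trace ⟨c⟩ through P, begin at {s0}:
  after c @ step 1: {s2}
  P completes σ.
Trace ⟨c⟩ through Q, begin at {t0}:
  after c @ step 1: no successor for Q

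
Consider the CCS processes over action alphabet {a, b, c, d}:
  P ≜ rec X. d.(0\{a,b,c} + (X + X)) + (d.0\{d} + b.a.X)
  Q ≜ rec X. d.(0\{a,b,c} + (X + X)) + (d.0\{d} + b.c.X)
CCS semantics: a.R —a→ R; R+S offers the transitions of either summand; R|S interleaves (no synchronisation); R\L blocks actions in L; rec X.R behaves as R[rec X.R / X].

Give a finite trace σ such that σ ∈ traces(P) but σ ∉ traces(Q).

ba

Reachable graph of P (4 states):
  u0 = rec X. d.(0\{a,b,c} + (X + X)) + (d.0\{d} + b.a.X) | =b=> u1, =d=> u2, =d=> u3
  u1 = a.(rec X. d.(0\{a,b,c} + (X + X)) + (d.0\{d} + b.a.X)) | =a=> u0
  u2 = 0\{a,b,c} + ((rec X. d.(0\{a,b,c} + (X + X)) + (d.0\{d} + b.a.X)) + (rec X. d.(0\{a,b,c} + (X + X)) + (d.0\{d} + b.a.X))) | =b=> u1, =d=> u2, =d=> u3
  u3 = 0\{d} | (no moves)
Reachable graph of Q (4 states):
  v0 = rec X. d.(0\{a,b,c} + (X + X)) + (d.0\{d} + b.c.X) | =b=> v1, =d=> v2, =d=> v3
  v1 = c.(rec X. d.(0\{a,b,c} + (X + X)) + (d.0\{d} + b.c.X)) | =c=> v0
  v2 = 0\{a,b,c} + ((rec X. d.(0\{a,b,c} + (X + X)) + (d.0\{d} + b.c.X)) + (rec X. d.(0\{a,b,c} + (X + X)) + (d.0\{d} + b.c.X))) | =b=> v1, =d=> v2, =d=> v3
  v3 = 0\{d} | (no moves)
Executing ba from P (initial set {u0}):
  [1] b ⇒ {u1}
  [2] a ⇒ {u0}
  — P admits the full trace.
Executing ba from Q (initial set {v0}):
  [1] b ⇒ {v1}
  [2] a ⇒ ∅ (Q stuck)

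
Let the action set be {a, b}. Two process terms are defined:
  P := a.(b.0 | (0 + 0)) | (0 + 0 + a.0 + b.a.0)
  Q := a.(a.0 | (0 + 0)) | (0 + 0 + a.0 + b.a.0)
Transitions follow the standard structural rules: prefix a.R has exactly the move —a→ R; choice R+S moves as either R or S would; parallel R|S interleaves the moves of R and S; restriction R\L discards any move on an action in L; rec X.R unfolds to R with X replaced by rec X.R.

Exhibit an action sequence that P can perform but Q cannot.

Reachable graph of P (9 states):
  p0 = a.(b.0 | (0 + 0)) | (0 + 0 + a.0 + b.a.0) | —a→ p1, —a→ p2, —b→ p3
  p1 = a.(b.0 | (0 + 0)) | 0 | —a→ p4
  p2 = b.0 | (0 + 0) | (0 + 0 + a.0 + b.a.0) | —a→ p4, —b→ p5, —b→ p6
  p3 = a.(b.0 | (0 + 0)) | a.0 | —a→ p1, —a→ p6
  p4 = b.0 | (0 + 0) | 0 | —b→ p7
  p5 = 0 | (0 + 0) | (0 + 0 + a.0 + b.a.0) | —a→ p7, —b→ p8
  p6 = b.0 | (0 + 0) | a.0 | —a→ p4, —b→ p8
  p7 = 0 | (0 + 0) | 0 | deadlocked
  p8 = 0 | (0 + 0) | a.0 | —a→ p7
Reachable graph of Q (9 states):
  q0 = a.(a.0 | (0 + 0)) | (0 + 0 + a.0 + b.a.0) | —a→ q1, —a→ q2, —b→ q3
  q1 = a.(a.0 | (0 + 0)) | 0 | —a→ q4
  q2 = a.0 | (0 + 0) | (0 + 0 + a.0 + b.a.0) | —a→ q4, —a→ q5, —b→ q6
  q3 = a.(a.0 | (0 + 0)) | a.0 | —a→ q1, —a→ q6
  q4 = a.0 | (0 + 0) | 0 | —a→ q7
  q5 = 0 | (0 + 0) | (0 + 0 + a.0 + b.a.0) | —a→ q7, —b→ q8
  q6 = a.0 | (0 + 0) | a.0 | —a→ q4, —a→ q8
  q7 = 0 | (0 + 0) | 0 | deadlocked
  q8 = 0 | (0 + 0) | a.0 | —a→ q7
Run σ = ⟨abb⟩ on P: start {p0}
  [1] a ⇒ {p1, p2}
  [2] b ⇒ {p5, p6}
  [3] b ⇒ {p8}
  — P admits the full trace.
Run σ = ⟨abb⟩ on Q: start {q0}
  [1] a ⇒ {q1, q2}
  [2] b ⇒ {q6}
  [3] b ⇒ ∅  — Q cannot continue

abb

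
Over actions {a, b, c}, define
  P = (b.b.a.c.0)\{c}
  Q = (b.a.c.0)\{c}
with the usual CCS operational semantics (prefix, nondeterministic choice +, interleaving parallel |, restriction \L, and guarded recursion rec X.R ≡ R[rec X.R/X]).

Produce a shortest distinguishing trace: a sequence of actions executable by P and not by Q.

Reachable graph of P (4 states):
  s0 = (b.b.a.c.0)\{c} :: --b--▸ s1
  s1 = (b.a.c.0)\{c} :: --b--▸ s2
  s2 = (a.c.0)\{c} :: --a--▸ s3
  s3 = (c.0)\{c} :: deadlocked
Reachable graph of Q (3 states):
  t0 = (b.a.c.0)\{c} :: --b--▸ t1
  t1 = (a.c.0)\{c} :: --a--▸ t2
  t2 = (c.0)\{c} :: deadlocked
Trace ⟨bb⟩ through P, begin at {s0}:
  [1] b ⇒ {s1}
  [2] b ⇒ {s2}
  ✓ P
Trace ⟨bb⟩ through Q, begin at {t0}:
  [1] b ⇒ {t1}
  [2] b ⇒ no successor for Q

bb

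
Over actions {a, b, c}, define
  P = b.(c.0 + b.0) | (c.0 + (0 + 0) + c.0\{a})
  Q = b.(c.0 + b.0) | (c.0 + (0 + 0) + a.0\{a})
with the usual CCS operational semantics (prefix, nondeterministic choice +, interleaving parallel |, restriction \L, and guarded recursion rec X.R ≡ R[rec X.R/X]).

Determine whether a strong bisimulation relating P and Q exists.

P ≁ Q

LTS(P): 9 reachable states
  u0 = b.(c.0 + b.0) | (c.0 + (0 + 0) + c.0\{a}) | =b=> u1, =c=> u2, =c=> u3
  u1 = (c.0 + b.0) | (c.0 + (0 + 0) + c.0\{a}) | =b=> u4, =c=> u4, =c=> u5, =c=> u6
  u2 = b.(c.0 + b.0) | 0 | =b=> u5
  u3 = b.(c.0 + b.0) | 0\{a} | =b=> u6
  u4 = 0 | (c.0 + (0 + 0) + c.0\{a}) | =c=> u7, =c=> u8
  u5 = (c.0 + b.0) | 0 | =b=> u7, =c=> u7
  u6 = (c.0 + b.0) | 0\{a} | =b=> u8, =c=> u8
  u7 = 0 | 0 | ·
  u8 = 0 | 0\{a} | ·
LTS(Q): 9 reachable states
  v0 = b.(c.0 + b.0) | (c.0 + (0 + 0) + a.0\{a}) | =a=> v1, =b=> v2, =c=> v3
  v1 = b.(c.0 + b.0) | 0\{a} | =b=> v4
  v2 = (c.0 + b.0) | (c.0 + (0 + 0) + a.0\{a}) | =a=> v4, =b=> v5, =c=> v5, =c=> v6
  v3 = b.(c.0 + b.0) | 0 | =b=> v6
  v4 = (c.0 + b.0) | 0\{a} | =b=> v7, =c=> v7
  v5 = 0 | (c.0 + (0 + 0) + a.0\{a}) | =a=> v7, =c=> v8
  v6 = (c.0 + b.0) | 0 | =b=> v8, =c=> v8
  v7 = 0 | 0\{a} | ·
  v8 = 0 | 0 | ·
Partition-refinement fixed point:
  B0 = {u0}
  B1 = {u2, u3, v1, v3}
  B2 = {u5, u6, v4, v6}
  B3 = {u7, u8, v7, v8}
  B4 = {u1}
  B5 = {u4}
  B6 = {v0}
  B7 = {v2}
  B8 = {v5}
u0 ∈ B0, v0 ∈ B6 → different blocks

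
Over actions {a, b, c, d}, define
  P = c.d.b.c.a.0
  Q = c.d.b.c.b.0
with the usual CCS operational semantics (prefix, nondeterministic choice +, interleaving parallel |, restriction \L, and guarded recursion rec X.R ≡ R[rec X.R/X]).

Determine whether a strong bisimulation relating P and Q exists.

not bisimilar

LTS(P): 6 reachable states
  s0 = c.d.b.c.a.0 → ··c··> s1
  s1 = d.b.c.a.0 → ··d··> s2
  s2 = b.c.a.0 → ··b··> s3
  s3 = c.a.0 → ··c··> s4
  s4 = a.0 → ··a··> s5
  s5 = 0 → ·
LTS(Q): 6 reachable states
  t0 = c.d.b.c.b.0 → ··c··> t1
  t1 = d.b.c.b.0 → ··d··> t2
  t2 = b.c.b.0 → ··b··> t3
  t3 = c.b.0 → ··c··> t4
  t4 = b.0 → ··b··> t5
  t5 = 0 → ·
Partition-refinement fixed point:
  B0 = {s0}
  B1 = {s1}
  B2 = {s2}
  B3 = {s3}
  B4 = {s4}
  B5 = {s5, t5}
  B6 = {t0}
  B7 = {t1}
  B8 = {t2}
  B9 = {t3}
  B10 = {t4}
s0 ∈ B0, t0 ∈ B6 → different blocks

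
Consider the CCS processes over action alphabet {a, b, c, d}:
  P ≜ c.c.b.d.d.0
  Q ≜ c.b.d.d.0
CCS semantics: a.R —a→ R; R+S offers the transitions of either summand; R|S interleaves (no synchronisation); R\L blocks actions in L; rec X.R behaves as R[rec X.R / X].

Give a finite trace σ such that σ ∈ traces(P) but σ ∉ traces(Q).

cc

P's transition system — 6 states:
  p0 = c.c.b.d.d.0 ⊢ ··c··> p1
  p1 = c.b.d.d.0 ⊢ ··c··> p2
  p2 = b.d.d.0 ⊢ ··b··> p3
  p3 = d.d.0 ⊢ ··d··> p4
  p4 = d.0 ⊢ ··d··> p5
  p5 = 0 ⊢ stopped
Q's transition system — 5 states:
  q0 = c.b.d.d.0 ⊢ ··c··> q1
  q1 = b.d.d.0 ⊢ ··b··> q2
  q2 = d.d.0 ⊢ ··d··> q3
  q3 = d.0 ⊢ ··d··> q4
  q4 = 0 ⊢ stopped
Trace ⟨cc⟩ through P, begin at {p0}:
  [1] c ⇒ {p1}
  [2] c ⇒ {p2}
  — P admits the full trace.
Trace ⟨cc⟩ through Q, begin at {q0}:
  [1] c ⇒ {q1}
  [2] c ⇒ ∅ (Q stuck)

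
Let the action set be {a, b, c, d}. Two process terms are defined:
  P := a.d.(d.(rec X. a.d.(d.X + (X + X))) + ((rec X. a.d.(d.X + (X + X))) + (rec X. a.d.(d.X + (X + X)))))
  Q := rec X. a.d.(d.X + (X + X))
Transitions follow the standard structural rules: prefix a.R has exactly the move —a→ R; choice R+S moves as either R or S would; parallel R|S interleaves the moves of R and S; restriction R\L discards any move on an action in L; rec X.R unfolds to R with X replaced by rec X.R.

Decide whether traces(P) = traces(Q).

Reachable graph of P (4 states):
  p0 = a.d.(d.(rec X. a.d.(d.X + (X + X))) + ((rec X. a.d.(d.X + (X + X))) + (rec X. a.d.(d.X + (X + X))))) has moves -a-> p1
  p1 = d.(d.(rec X. a.d.(d.X + (X + X))) + ((rec X. a.d.(d.X + (X + X))) + (rec X. a.d.(d.X + (X + X))))) has moves -d-> p2
  p2 = d.(rec X. a.d.(d.X + (X + X))) + ((rec X. a.d.(d.X + (X + X))) + (rec X. a.d.(d.X + (X + X)))) has moves -a-> p1, -d-> p3
  p3 = rec X. a.d.(d.X + (X + X)) has moves -a-> p1
Reachable graph of Q (3 states):
  q0 = rec X. a.d.(d.X + (X + X)) has moves -a-> q1
  q1 = d.(d.(rec X. a.d.(d.X + (X + X))) + ((rec X. a.d.(d.X + (X + X))) + (rec X. a.d.(d.X + (X + X))))) has moves -d-> q2
  q2 = d.(rec X. a.d.(d.X + (X + X))) + ((rec X. a.d.(d.X + (X + X))) + (rec X. a.d.(d.X + (X + X)))) has moves -a-> q1, -d-> q0
Bisimilarity quotient blocks:
  B0 = {p0, p3, q0}
  B1 = {p1, q1}
  B2 = {p2, q2}
p0 ∈ B0, q0 ∈ B0 → same block
Bisimilar ⇒ trace-equivalent.

trace-equivalent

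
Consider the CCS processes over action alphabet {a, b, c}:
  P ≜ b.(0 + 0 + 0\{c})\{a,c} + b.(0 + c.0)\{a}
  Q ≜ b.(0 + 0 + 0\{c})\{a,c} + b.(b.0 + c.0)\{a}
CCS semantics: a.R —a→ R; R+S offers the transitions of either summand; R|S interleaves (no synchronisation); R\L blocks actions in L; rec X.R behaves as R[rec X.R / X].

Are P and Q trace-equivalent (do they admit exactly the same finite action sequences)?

trace-distinct — witness ⟨bb⟩

Reachable graph of P (4 states):
  s0 = b.(0 + 0 + 0\{c})\{a,c} + b.(0 + c.0)\{a} :: —b→ s1, —b→ s2
  s1 = (0 + 0 + 0\{c})\{a,c} :: ∅
  s2 = (0 + c.0)\{a} :: —c→ s3
  s3 = 0\{a} :: ∅
Reachable graph of Q (4 states):
  t0 = b.(0 + 0 + 0\{c})\{a,c} + b.(b.0 + c.0)\{a} :: —b→ t1, —b→ t2
  t1 = (0 + 0 + 0\{c})\{a,c} :: ∅
  t2 = (b.0 + c.0)\{a} :: —b→ t3, —c→ t3
  t3 = 0\{a} :: ∅
Run σ = ⟨bb⟩ on Q: start {t0}
  after b @ step 1: {t1, t2}
  after b @ step 2: {t3}
  — Q admits the full trace.
Run σ = ⟨bb⟩ on P: start {s0}
  after b @ step 1: {s1, s2}
  after b @ step 2: ∅  — P cannot continue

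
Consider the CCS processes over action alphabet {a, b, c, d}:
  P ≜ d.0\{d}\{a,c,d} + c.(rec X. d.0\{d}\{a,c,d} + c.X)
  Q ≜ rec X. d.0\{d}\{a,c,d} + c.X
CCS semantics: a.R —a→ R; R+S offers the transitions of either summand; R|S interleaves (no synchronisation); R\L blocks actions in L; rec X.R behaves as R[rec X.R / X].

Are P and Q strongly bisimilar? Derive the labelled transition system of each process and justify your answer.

P's transition system — 3 states:
  p0 = d.0\{d}\{a,c,d} + c.(rec X. d.0\{d}\{a,c,d} + c.X) ⊢ —c→ p1, —d→ p2
  p1 = rec X. d.0\{d}\{a,c,d} + c.X ⊢ —c→ p1, —d→ p2
  p2 = 0\{d}\{a,c,d} ⊢ ∅
Q's transition system — 2 states:
  q0 = rec X. d.0\{d}\{a,c,d} + c.X ⊢ —c→ q0, —d→ q1
  q1 = 0\{d}\{a,c,d} ⊢ ∅
Coarsest stable partition (strong bisimilarity classes):
  B0 = {p0, p1, q0}
  B1 = {p2, q1}
p0 ∈ B0, q0 ∈ B0 → same block

bisimilar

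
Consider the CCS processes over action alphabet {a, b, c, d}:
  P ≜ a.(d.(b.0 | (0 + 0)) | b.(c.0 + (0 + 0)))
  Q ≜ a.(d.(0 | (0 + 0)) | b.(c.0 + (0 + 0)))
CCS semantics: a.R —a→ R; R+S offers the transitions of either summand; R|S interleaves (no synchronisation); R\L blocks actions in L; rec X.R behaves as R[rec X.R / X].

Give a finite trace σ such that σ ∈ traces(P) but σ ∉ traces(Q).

Reachable graph of P (10 states):
  s0 = a.(d.(b.0 | (0 + 0)) | b.(c.0 + (0 + 0))) :: —a→ s1
  s1 = d.(b.0 | (0 + 0)) | b.(c.0 + (0 + 0)) :: —b→ s2, —d→ s3
  s2 = d.(b.0 | (0 + 0)) | (c.0 + (0 + 0)) :: —c→ s4, —d→ s5
  s3 = b.0 | (0 + 0) | b.(c.0 + (0 + 0)) :: —b→ s5, —b→ s6
  s4 = d.(b.0 | (0 + 0)) | 0 :: —d→ s7
  s5 = b.0 | (0 + 0) | (c.0 + (0 + 0)) :: —b→ s8, —c→ s7
  s6 = 0 | (0 + 0) | b.(c.0 + (0 + 0)) :: —b→ s8
  s7 = b.0 | (0 + 0) | 0 :: —b→ s9
  s8 = 0 | (0 + 0) | (c.0 + (0 + 0)) :: —c→ s9
  s9 = 0 | (0 + 0) | 0 :: ∅
Reachable graph of Q (7 states):
  t0 = a.(d.(0 | (0 + 0)) | b.(c.0 + (0 + 0))) :: —a→ t1
  t1 = d.(0 | (0 + 0)) | b.(c.0 + (0 + 0)) :: —b→ t2, —d→ t3
  t2 = d.(0 | (0 + 0)) | (c.0 + (0 + 0)) :: —c→ t4, —d→ t5
  t3 = 0 | (0 + 0) | b.(c.0 + (0 + 0)) :: —b→ t5
  t4 = d.(0 | (0 + 0)) | 0 :: —d→ t6
  t5 = 0 | (0 + 0) | (c.0 + (0 + 0)) :: —c→ t6
  t6 = 0 | (0 + 0) | 0 :: ∅
Executing abdb from P (initial set {s0}):
  [1] a ⇒ {s1}
  [2] b ⇒ {s2}
  [3] d ⇒ {s5}
  [4] b ⇒ {s8}
  — P admits the full trace.
Executing abdb from Q (initial set {t0}):
  [1] a ⇒ {t1}
  [2] b ⇒ {t2}
  [3] d ⇒ {t5}
  [4] b ⇒ ∅ (Q stuck)

abdb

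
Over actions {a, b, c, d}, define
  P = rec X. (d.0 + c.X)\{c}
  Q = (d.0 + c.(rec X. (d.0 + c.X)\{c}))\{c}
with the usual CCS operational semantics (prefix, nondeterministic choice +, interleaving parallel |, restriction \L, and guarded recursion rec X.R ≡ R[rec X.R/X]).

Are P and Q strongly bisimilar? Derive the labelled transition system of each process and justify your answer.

Reachable graph of P (2 states):
  m0 = rec X. (d.0 + c.X)\{c} | -d-> m1
  m1 = 0\{c} | ∅
Reachable graph of Q (2 states):
  n0 = (d.0 + c.(rec X. (d.0 + c.X)\{c}))\{c} | -d-> n1
  n1 = 0\{c} | ∅
Bisimilarity quotient blocks:
  B0 = {m0, n0}
  B1 = {m1, n1}
m0 ∈ B0, n0 ∈ B0 → same block

bisimilar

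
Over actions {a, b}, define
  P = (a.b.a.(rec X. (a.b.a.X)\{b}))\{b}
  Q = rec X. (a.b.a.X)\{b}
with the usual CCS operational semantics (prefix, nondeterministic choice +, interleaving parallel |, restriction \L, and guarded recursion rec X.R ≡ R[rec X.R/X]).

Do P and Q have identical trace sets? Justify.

traces(P) = traces(Q)

P's transition system — 2 states:
  m0 = (a.b.a.(rec X. (a.b.a.X)\{b}))\{b} ⊢ ··a··> m1
  m1 = (b.a.(rec X. (a.b.a.X)\{b}))\{b} ⊢ (no moves)
Q's transition system — 2 states:
  n0 = rec X. (a.b.a.X)\{b} ⊢ ··a··> n1
  n1 = (b.a.(rec X. (a.b.a.X)\{b}))\{b} ⊢ (no moves)
Partition-refinement fixed point:
  B0 = {m0, n0}
  B1 = {m1, n1}
m0 ∈ B0, n0 ∈ B0 → same block
Bisimilar ⇒ trace-equivalent.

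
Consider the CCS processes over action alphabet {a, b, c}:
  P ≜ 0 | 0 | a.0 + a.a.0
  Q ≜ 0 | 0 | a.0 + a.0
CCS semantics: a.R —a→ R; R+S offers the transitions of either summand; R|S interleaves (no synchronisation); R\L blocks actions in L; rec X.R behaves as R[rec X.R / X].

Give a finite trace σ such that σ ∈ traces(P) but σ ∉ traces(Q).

P's transition system — 4 states:
  m0 = 0 | 0 | a.0 + a.a.0 | =a=> m1, =a=> m2
  m1 = 0 | 0 | 0 | ·
  m2 = a.0 | =a=> m3
  m3 = 0 | ·
Q's transition system — 3 states:
  n0 = 0 | 0 | a.0 + a.0 | =a=> n1, =a=> n2
  n1 = 0 | ·
  n2 = 0 | 0 | 0 | ·
Trace ⟨aa⟩ through P, begin at {m0}:
  after a @ step 1: {m1, m2}
  after a @ step 2: {m3}
  — P admits the full trace.
Trace ⟨aa⟩ through Q, begin at {n0}:
  after a @ step 1: {n1, n2}
  after a @ step 2: ∅  — Q cannot continue

aa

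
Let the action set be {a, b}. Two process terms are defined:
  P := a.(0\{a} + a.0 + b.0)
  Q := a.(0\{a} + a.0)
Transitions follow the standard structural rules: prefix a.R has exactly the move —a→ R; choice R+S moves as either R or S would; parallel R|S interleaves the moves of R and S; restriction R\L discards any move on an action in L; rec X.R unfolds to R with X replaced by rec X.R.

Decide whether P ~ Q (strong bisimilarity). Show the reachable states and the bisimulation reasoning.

NO

P's transition system — 3 states:
  u0 = a.(0\{a} + a.0 + b.0) ⊢ -a-> u1
  u1 = 0\{a} + a.0 + b.0 ⊢ -a-> u2, -b-> u2
  u2 = 0 ⊢ deadlocked
Q's transition system — 3 states:
  v0 = a.(0\{a} + a.0) ⊢ -a-> v1
  v1 = 0\{a} + a.0 ⊢ -a-> v2
  v2 = 0 ⊢ deadlocked
Coarsest stable partition (strong bisimilarity classes):
  B0 = {u0}
  B1 = {u1}
  B2 = {u2, v2}
  B3 = {v0}
  B4 = {v1}
u0 ∈ B0, v0 ∈ B3 → different blocks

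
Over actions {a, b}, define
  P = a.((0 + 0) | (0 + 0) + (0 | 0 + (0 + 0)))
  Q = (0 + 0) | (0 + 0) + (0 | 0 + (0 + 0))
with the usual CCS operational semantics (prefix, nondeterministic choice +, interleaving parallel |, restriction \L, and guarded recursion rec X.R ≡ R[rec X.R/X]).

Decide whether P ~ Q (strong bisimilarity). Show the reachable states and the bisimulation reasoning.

P's transition system — 2 states:
  u0 = a.((0 + 0) | (0 + 0) + (0 | 0 + (0 + 0))) has moves ··a··> u1
  u1 = (0 + 0) | (0 + 0) + (0 | 0 + (0 + 0)) has moves stopped
Q's transition system — 1 states:
  v0 = (0 + 0) | (0 + 0) + (0 | 0 + (0 + 0)) has moves stopped
Coarsest stable partition (strong bisimilarity classes):
  B0 = {u0}
  B1 = {u1, v0}
u0 ∈ B0, v0 ∈ B1 → different blocks

not bisimilar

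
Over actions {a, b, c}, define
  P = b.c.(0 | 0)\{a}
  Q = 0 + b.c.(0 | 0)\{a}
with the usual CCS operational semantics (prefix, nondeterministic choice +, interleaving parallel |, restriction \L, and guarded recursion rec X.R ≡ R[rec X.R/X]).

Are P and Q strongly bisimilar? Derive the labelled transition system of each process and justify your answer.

P ~ Q

LTS(P): 3 reachable states
  u0 = b.c.(0 | 0)\{a} :: —b→ u1
  u1 = c.(0 | 0)\{a} :: —c→ u2
  u2 = (0 | 0)\{a} :: (no moves)
LTS(Q): 3 reachable states
  v0 = 0 + b.c.(0 | 0)\{a} :: —b→ v1
  v1 = c.(0 | 0)\{a} :: —c→ v2
  v2 = (0 | 0)\{a} :: (no moves)
Bisimilarity quotient blocks:
  B0 = {u0, v0}
  B1 = {u1, v1}
  B2 = {u2, v2}
u0 ∈ B0, v0 ∈ B0 → same block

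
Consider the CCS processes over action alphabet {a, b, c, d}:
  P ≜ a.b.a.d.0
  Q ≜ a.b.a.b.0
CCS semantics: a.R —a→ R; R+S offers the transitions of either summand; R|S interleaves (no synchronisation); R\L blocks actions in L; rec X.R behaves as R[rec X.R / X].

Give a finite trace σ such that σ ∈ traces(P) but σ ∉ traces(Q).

LTS(P): 5 reachable states
  u0 = a.b.a.d.0 → -a-> u1
  u1 = b.a.d.0 → -b-> u2
  u2 = a.d.0 → -a-> u3
  u3 = d.0 → -d-> u4
  u4 = 0 → (no moves)
LTS(Q): 5 reachable states
  v0 = a.b.a.b.0 → -a-> v1
  v1 = b.a.b.0 → -b-> v2
  v2 = a.b.0 → -a-> v3
  v3 = b.0 → -b-> v4
  v4 = 0 → (no moves)
Run σ = ⟨abad⟩ on P: start {u0}
  after a @ step 1: {u1}
  after b @ step 2: {u2}
  after a @ step 3: {u3}
  after d @ step 4: {u4}
  — P admits the full trace.
Run σ = ⟨abad⟩ on Q: start {v0}
  after a @ step 1: {v1}
  after b @ step 2: {v2}
  after a @ step 3: {v3}
  after d @ step 4: no successor for Q

abad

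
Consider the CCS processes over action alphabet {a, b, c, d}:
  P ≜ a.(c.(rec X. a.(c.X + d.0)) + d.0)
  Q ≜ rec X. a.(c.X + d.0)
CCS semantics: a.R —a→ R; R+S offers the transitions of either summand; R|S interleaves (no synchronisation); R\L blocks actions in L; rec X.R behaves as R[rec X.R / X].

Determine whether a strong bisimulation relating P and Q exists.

P's transition system — 4 states:
  p0 = a.(c.(rec X. a.(c.X + d.0)) + d.0) ⊢ =a=> p1
  p1 = c.(rec X. a.(c.X + d.0)) + d.0 ⊢ =c=> p2, =d=> p3
  p2 = rec X. a.(c.X + d.0) ⊢ =a=> p1
  p3 = 0 ⊢ deadlocked
Q's transition system — 3 states:
  q0 = rec X. a.(c.X + d.0) ⊢ =a=> q1
  q1 = c.(rec X. a.(c.X + d.0)) + d.0 ⊢ =c=> q0, =d=> q2
  q2 = 0 ⊢ deadlocked
Partition-refinement fixed point:
  B0 = {p0, p2, q0}
  B1 = {p1, q1}
  B2 = {p3, q2}
p0 ∈ B0, q0 ∈ B0 → same block

P ~ Q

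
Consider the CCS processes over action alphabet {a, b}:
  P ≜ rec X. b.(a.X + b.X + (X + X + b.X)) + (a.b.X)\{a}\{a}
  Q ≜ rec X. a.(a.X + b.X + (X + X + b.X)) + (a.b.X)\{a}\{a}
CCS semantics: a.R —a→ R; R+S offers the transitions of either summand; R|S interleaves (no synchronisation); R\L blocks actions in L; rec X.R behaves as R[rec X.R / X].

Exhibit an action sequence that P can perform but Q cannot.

LTS(P): 2 reachable states
  s0 = rec X. b.(a.X + b.X + (X + X + b.X)) + (a.b.X)\{a}\{a} ⊢ —b→ s1
  s1 = a.(rec X. b.(a.X + b.X + (X + X + b.X)) + (a.b.X)\{a}\{a}) + b.(rec X. b.(a.X + b.X + (X + X + b.X)) + (a.b.X)\{a}\{a}) + ((rec X. b.(a.X + b.X + (X + X + b.X)) + (a.b.X)\{a}\{a}) + (rec X. b.(a.X + b.X + (X + X + b.X)) + (a.b.X)\{a}\{a}) + b.(rec X. b.(a.X + b.X + (X + X + b.X)) + (a.b.X)\{a}\{a})) ⊢ —a→ s0, —b→ s0, —b→ s1
LTS(Q): 2 reachable states
  t0 = rec X. a.(a.X + b.X + (X + X + b.X)) + (a.b.X)\{a}\{a} ⊢ —a→ t1
  t1 = a.(rec X. a.(a.X + b.X + (X + X + b.X)) + (a.b.X)\{a}\{a}) + b.(rec X. a.(a.X + b.X + (X + X + b.X)) + (a.b.X)\{a}\{a}) + ((rec X. a.(a.X + b.X + (X + X + b.X)) + (a.b.X)\{a}\{a}) + (rec X. a.(a.X + b.X + (X + X + b.X)) + (a.b.X)\{a}\{a}) + b.(rec X. a.(a.X + b.X + (X + X + b.X)) + (a.b.X)\{a}\{a})) ⊢ —a→ t0, —a→ t1, —b→ t0
Run σ = ⟨b⟩ on P: start {s0}
  after b @ step 1: {s1}
  — P admits the full trace.
Run σ = ⟨b⟩ on Q: start {t0}
  after b @ step 1: ∅ (Q stuck)

b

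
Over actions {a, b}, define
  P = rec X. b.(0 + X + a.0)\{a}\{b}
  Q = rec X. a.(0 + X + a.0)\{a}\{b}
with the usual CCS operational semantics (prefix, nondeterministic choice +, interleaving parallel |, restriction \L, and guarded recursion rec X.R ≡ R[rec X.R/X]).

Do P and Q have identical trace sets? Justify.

traces(P) ≠ traces(Q) — witness ⟨b⟩

LTS(P): 2 reachable states
  s0 = rec X. b.(0 + X + a.0)\{a}\{b} has moves ··b··> s1
  s1 = (0 + (rec X. b.(0 + X + a.0)\{a}\{b}) + a.0)\{a}\{b} has moves ∅
LTS(Q): 2 reachable states
  t0 = rec X. a.(0 + X + a.0)\{a}\{b} has moves ··a··> t1
  t1 = (0 + (rec X. a.(0 + X + a.0)\{a}\{b}) + a.0)\{a}\{b} has moves ∅
Executing b from P (initial set {s0}):
  [1] b ⇒ {s1}
  P completes σ.
Executing b from Q (initial set {t0}):
  [1] b ⇒ ∅ (Q stuck)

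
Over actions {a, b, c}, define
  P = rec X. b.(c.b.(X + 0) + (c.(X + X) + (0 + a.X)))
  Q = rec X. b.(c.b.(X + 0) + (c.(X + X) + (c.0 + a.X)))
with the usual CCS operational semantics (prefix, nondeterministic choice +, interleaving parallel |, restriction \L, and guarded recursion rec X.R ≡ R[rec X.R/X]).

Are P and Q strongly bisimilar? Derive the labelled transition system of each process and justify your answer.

NO

Reachable graph of P (5 states):
  s0 = rec X. b.(c.b.(X + 0) + (c.(X + X) + (0 + a.X))) | --b--▸ s1
  s1 = c.b.((rec X. b.(c.b.(X + 0) + (c.(X + X) + (0 + a.X)))) + 0) + (c.((rec X. b.(c.b.(X + 0) + (c.(X + X) + (0 + a.X)))) + (rec X. b.(c.b.(X + 0) + (c.(X + X) + (0 + a.X))))) + (0 + a.(rec X. b.(c.b.(X + 0) + (c.(X + X) + (0 + a.X)))))) | --a--▸ s0, --c--▸ s2, --c--▸ s3
  s2 = (rec X. b.(c.b.(X + 0) + (c.(X + X) + (0 + a.X)))) + (rec X. b.(c.b.(X + 0) + (c.(X + X) + (0 + a.X)))) | --b--▸ s1
  s3 = b.((rec X. b.(c.b.(X + 0) + (c.(X + X) + (0 + a.X)))) + 0) | --b--▸ s4
  s4 = (rec X. b.(c.b.(X + 0) + (c.(X + X) + (0 + a.X)))) + 0 | --b--▸ s1
Reachable graph of Q (6 states):
  t0 = rec X. b.(c.b.(X + 0) + (c.(X + X) + (c.0 + a.X))) | --b--▸ t1
  t1 = c.b.((rec X. b.(c.b.(X + 0) + (c.(X + X) + (c.0 + a.X)))) + 0) + (c.((rec X. b.(c.b.(X + 0) + (c.(X + X) + (c.0 + a.X)))) + (rec X. b.(c.b.(X + 0) + (c.(X + X) + (c.0 + a.X))))) + (c.0 + a.(rec X. b.(c.b.(X + 0) + (c.(X + X) + (c.0 + a.X)))))) | --a--▸ t0, --c--▸ t2, --c--▸ t3, --c--▸ t4
  t2 = (rec X. b.(c.b.(X + 0) + (c.(X + X) + (c.0 + a.X)))) + (rec X. b.(c.b.(X + 0) + (c.(X + X) + (c.0 + a.X)))) | --b--▸ t1
  t3 = 0 | ∅
  t4 = b.((rec X. b.(c.b.(X + 0) + (c.(X + X) + (c.0 + a.X)))) + 0) | --b--▸ t5
  t5 = (rec X. b.(c.b.(X + 0) + (c.(X + X) + (c.0 + a.X)))) + 0 | --b--▸ t1
Bisimilarity quotient blocks:
  B0 = {s0, s2, s4}
  B1 = {s1}
  B2 = {s3}
  B3 = {t0, t2, t5}
  B4 = {t1}
  B5 = {t4}
  B6 = {t3}
s0 ∈ B0, t0 ∈ B3 → different blocks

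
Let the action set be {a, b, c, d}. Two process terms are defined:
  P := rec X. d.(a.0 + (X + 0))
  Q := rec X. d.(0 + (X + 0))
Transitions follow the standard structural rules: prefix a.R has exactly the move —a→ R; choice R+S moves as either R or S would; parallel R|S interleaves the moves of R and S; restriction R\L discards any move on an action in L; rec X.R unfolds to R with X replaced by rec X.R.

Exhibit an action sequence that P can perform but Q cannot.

da

Reachable graph of P (3 states):
  s0 = rec X. d.(a.0 + (X + 0)) → —d→ s1
  s1 = a.0 + ((rec X. d.(a.0 + (X + 0))) + 0) → —a→ s2, —d→ s1
  s2 = 0 → (no moves)
Reachable graph of Q (2 states):
  t0 = rec X. d.(0 + (X + 0)) → —d→ t1
  t1 = 0 + ((rec X. d.(0 + (X + 0))) + 0) → —d→ t1
Executing da from P (initial set {s0}):
  [1] d ⇒ {s1}
  [2] a ⇒ {s2}
  P completes σ.
Executing da from Q (initial set {t0}):
  [1] d ⇒ {t1}
  [2] a ⇒ ∅ (Q stuck)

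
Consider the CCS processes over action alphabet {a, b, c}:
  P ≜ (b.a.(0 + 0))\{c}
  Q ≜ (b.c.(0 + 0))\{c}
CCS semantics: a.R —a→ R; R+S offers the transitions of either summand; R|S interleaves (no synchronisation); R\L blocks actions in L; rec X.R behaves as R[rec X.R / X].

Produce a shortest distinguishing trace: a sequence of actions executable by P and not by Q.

ba

P's transition system — 3 states:
  p0 = (b.a.(0 + 0))\{c} | —b→ p1
  p1 = (a.(0 + 0))\{c} | —a→ p2
  p2 = (0 + 0)\{c} | (no moves)
Q's transition system — 2 states:
  q0 = (b.c.(0 + 0))\{c} | —b→ q1
  q1 = (c.(0 + 0))\{c} | (no moves)
Trace ⟨ba⟩ through P, begin at {p0}:
  step 1 (b): {p1}
  step 2 (a): {p2}
  — P admits the full trace.
Trace ⟨ba⟩ through Q, begin at {q0}:
  step 1 (b): {q1}
  step 2 (a): ∅ (Q stuck)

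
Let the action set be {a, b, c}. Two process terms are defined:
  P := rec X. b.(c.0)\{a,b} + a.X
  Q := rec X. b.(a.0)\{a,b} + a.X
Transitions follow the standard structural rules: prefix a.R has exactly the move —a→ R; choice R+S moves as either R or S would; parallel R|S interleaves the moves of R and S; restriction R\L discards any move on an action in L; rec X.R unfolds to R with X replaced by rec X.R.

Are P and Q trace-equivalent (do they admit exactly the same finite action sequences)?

Reachable graph of P (3 states):
  m0 = rec X. b.(c.0)\{a,b} + a.X :: —a→ m0, —b→ m1
  m1 = (c.0)\{a,b} :: —c→ m2
  m2 = 0\{a,b} :: (no moves)
Reachable graph of Q (2 states):
  n0 = rec X. b.(a.0)\{a,b} + a.X :: —a→ n0, —b→ n1
  n1 = (a.0)\{a,b} :: (no moves)
Run σ = ⟨bc⟩ on P: start {m0}
  after b @ step 1: {m1}
  after c @ step 2: {m2}
  — P admits the full trace.
Run σ = ⟨bc⟩ on Q: start {n0}
  after b @ step 1: {n1}
  after c @ step 2: ∅ (Q stuck)

NO — witness ⟨bc⟩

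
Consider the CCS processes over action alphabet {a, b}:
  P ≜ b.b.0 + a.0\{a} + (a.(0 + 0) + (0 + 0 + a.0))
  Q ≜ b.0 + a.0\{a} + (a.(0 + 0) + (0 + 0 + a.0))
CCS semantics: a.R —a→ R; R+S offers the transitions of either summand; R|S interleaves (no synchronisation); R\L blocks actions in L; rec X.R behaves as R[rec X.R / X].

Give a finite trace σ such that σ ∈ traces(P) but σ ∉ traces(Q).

bb

LTS(P): 5 reachable states
  p0 = b.b.0 + a.0\{a} + (a.(0 + 0) + (0 + 0 + a.0)) has moves =a=> p1, =a=> p2, =a=> p3, =b=> p4
  p1 = 0 has moves ·
  p2 = 0 + 0 has moves ·
  p3 = 0\{a} has moves ·
  p4 = b.0 has moves =b=> p1
LTS(Q): 4 reachable states
  q0 = b.0 + a.0\{a} + (a.(0 + 0) + (0 + 0 + a.0)) has moves =a=> q1, =a=> q2, =a=> q3, =b=> q1
  q1 = 0 has moves ·
  q2 = 0 + 0 has moves ·
  q3 = 0\{a} has moves ·
Run σ = ⟨bb⟩ on P: start {p0}
  [1] b ⇒ {p4}
  [2] b ⇒ {p1}
  — P admits the full trace.
Run σ = ⟨bb⟩ on Q: start {q0}
  [1] b ⇒ {q1}
  [2] b ⇒ no successor for Q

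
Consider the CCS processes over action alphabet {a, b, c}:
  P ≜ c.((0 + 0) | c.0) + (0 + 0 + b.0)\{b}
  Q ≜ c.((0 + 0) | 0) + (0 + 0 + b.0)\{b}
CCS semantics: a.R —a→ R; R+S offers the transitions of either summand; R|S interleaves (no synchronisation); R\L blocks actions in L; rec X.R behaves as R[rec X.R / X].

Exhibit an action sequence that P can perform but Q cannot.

cc

Reachable graph of P (3 states):
  s0 = c.((0 + 0) | c.0) + (0 + 0 + b.0)\{b} ⊢ —c→ s1
  s1 = (0 + 0) | c.0 ⊢ —c→ s2
  s2 = (0 + 0) | 0 ⊢ deadlocked
Reachable graph of Q (2 states):
  t0 = c.((0 + 0) | 0) + (0 + 0 + b.0)\{b} ⊢ —c→ t1
  t1 = (0 + 0) | 0 ⊢ deadlocked
Executing cc from P (initial set {s0}):
  [1] c ⇒ {s1}
  [2] c ⇒ {s2}
  ✓ P
Executing cc from Q (initial set {t0}):
  [1] c ⇒ {t1}
  [2] c ⇒ ∅ (Q stuck)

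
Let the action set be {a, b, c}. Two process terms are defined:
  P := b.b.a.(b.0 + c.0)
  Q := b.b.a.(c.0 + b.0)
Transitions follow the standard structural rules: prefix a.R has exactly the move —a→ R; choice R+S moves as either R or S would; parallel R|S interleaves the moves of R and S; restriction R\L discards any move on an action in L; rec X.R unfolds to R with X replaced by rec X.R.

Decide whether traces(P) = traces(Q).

P's transition system — 5 states:
  s0 = b.b.a.(b.0 + c.0) :: =b=> s1
  s1 = b.a.(b.0 + c.0) :: =b=> s2
  s2 = a.(b.0 + c.0) :: =a=> s3
  s3 = b.0 + c.0 :: =b=> s4, =c=> s4
  s4 = 0 :: ∅
Q's transition system — 5 states:
  t0 = b.b.a.(c.0 + b.0) :: =b=> t1
  t1 = b.a.(c.0 + b.0) :: =b=> t2
  t2 = a.(c.0 + b.0) :: =a=> t3
  t3 = c.0 + b.0 :: =b=> t4, =c=> t4
  t4 = 0 :: ∅
Partition-refinement fixed point:
  B0 = {s0, t0}
  B1 = {s1, t1}
  B2 = {s2, t2}
  B3 = {s3, t3}
  B4 = {s4, t4}
s0 ∈ B0, t0 ∈ B0 → same block
Bisimilar ⇒ trace-equivalent.

trace-equivalent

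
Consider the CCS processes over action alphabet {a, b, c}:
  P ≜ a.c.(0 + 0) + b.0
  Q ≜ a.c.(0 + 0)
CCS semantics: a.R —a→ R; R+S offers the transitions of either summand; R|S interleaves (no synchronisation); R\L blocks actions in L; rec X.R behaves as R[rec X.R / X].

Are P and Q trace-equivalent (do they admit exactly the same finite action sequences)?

Reachable graph of P (4 states):
  s0 = a.c.(0 + 0) + b.0 :: --a--▸ s1, --b--▸ s2
  s1 = c.(0 + 0) :: --c--▸ s3
  s2 = 0 :: stopped
  s3 = 0 + 0 :: stopped
Reachable graph of Q (3 states):
  t0 = a.c.(0 + 0) :: --a--▸ t1
  t1 = c.(0 + 0) :: --c--▸ t2
  t2 = 0 + 0 :: stopped
Executing b from P (initial set {s0}):
  step 1 (b): {s2}
  ✓ P
Executing b from Q (initial set {t0}):
  step 1 (b): ∅  — Q cannot continue

traces(P) ≠ traces(Q) — witness ⟨b⟩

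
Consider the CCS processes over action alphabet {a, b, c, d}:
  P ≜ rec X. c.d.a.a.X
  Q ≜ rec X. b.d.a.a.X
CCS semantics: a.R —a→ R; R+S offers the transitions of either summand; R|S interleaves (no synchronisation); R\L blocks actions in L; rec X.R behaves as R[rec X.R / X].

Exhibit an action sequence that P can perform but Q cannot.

P's transition system — 4 states:
  u0 = rec X. c.d.a.a.X | —c→ u1
  u1 = d.a.a.(rec X. c.d.a.a.X) | —d→ u2
  u2 = a.a.(rec X. c.d.a.a.X) | —a→ u3
  u3 = a.(rec X. c.d.a.a.X) | —a→ u0
Q's transition system — 4 states:
  v0 = rec X. b.d.a.a.X | —b→ v1
  v1 = d.a.a.(rec X. b.d.a.a.X) | —d→ v2
  v2 = a.a.(rec X. b.d.a.a.X) | —a→ v3
  v3 = a.(rec X. b.d.a.a.X) | —a→ v0
Executing c from P (initial set {u0}):
  step 1 (c): {u1}
  ✓ P
Executing c from Q (initial set {v0}):
  step 1 (c): no successor for Q

c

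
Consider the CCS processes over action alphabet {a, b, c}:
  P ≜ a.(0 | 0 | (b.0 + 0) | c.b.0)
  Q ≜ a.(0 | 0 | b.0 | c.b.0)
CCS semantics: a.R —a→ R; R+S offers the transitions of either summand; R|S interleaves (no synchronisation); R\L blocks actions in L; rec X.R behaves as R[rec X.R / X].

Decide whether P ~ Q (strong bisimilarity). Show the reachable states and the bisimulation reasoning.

LTS(P): 7 reachable states
  p0 = a.(0 | 0 | (b.0 + 0) | c.b.0) | -a-> p1
  p1 = 0 | 0 | (b.0 + 0) | c.b.0 | -b-> p2, -c-> p3
  p2 = 0 | 0 | 0 | c.b.0 | -c-> p4
  p3 = 0 | 0 | (b.0 + 0) | b.0 | -b-> p4, -b-> p5
  p4 = 0 | 0 | 0 | b.0 | -b-> p6
  p5 = 0 | 0 | (b.0 + 0) | 0 | -b-> p6
  p6 = 0 | 0 | 0 | 0 | ·
LTS(Q): 7 reachable states
  q0 = a.(0 | 0 | b.0 | c.b.0) | -a-> q1
  q1 = 0 | 0 | b.0 | c.b.0 | -b-> q2, -c-> q3
  q2 = 0 | 0 | 0 | c.b.0 | -c-> q4
  q3 = 0 | 0 | b.0 | b.0 | -b-> q4, -b-> q5
  q4 = 0 | 0 | 0 | b.0 | -b-> q6
  q5 = 0 | 0 | b.0 | 0 | -b-> q6
  q6 = 0 | 0 | 0 | 0 | ·
Partition-refinement fixed point:
  B0 = {p0, q0}
  B1 = {p1, q1}
  B2 = {p2, q2}
  B3 = {p4, p5, q4, q5}
  B4 = {p6, q6}
  B5 = {p3, q3}
p0 ∈ B0, q0 ∈ B0 → same block

YES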